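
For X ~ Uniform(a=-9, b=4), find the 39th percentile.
-3.9300

We have X ~ Uniform(a=-9, b=4).

We want to find x such that P(X ≤ x) = 0.39.

This is the 39th percentile, which means 39% of values fall below this point.

Using the inverse CDF (quantile function):
x = F⁻¹(0.39) = -3.9300

Verification: P(X ≤ -3.9300) = 0.39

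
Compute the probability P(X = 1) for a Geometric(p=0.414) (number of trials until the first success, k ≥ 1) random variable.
0.414000

We have X ~ Geometric(p=0.414) (number of trials until the first success, k ≥ 1).

For a Geometric distribution, the PMF gives us the probability of each outcome.

Using the PMF formula:
P(X = 1) = 0.414000

Rounded to 4 decimal places: 0.4140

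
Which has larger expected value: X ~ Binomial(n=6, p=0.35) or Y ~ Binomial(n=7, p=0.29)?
X has larger mean (2.1000 > 2.0300)

Compute the expected value for each distribution:

X ~ Binomial(n=6, p=0.35):
E[X] = 2.1000

Y ~ Binomial(n=7, p=0.29):
E[Y] = 2.0300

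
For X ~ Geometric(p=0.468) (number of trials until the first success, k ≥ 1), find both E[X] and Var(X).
E[X] = 2.1368, Var(X) = 2.4290

We have X ~ Geometric(p=0.468) (number of trials until the first success, k ≥ 1).

For a Geometric distribution with p=0.468 (number of trials until the first success, k ≥ 1):

Expected value:
E[X] = 2.1368

Variance:
Var(X) = 2.4290

Standard deviation:
σ = √Var(X) = 1.5585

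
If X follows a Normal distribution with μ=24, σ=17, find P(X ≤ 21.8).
0.448516

We have X ~ Normal(μ=24, σ=17).

The CDF gives us P(X ≤ k).

Using the CDF:
P(X ≤ 21.8) = 0.448516

This means there's approximately a 44.9% chance that X is at most 21.8.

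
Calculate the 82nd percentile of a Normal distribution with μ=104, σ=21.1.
123.3142

We have X ~ Normal(μ=104, σ=21.1).

We want to find x such that P(X ≤ x) = 0.82.

This is the 82nd percentile, which means 82% of values fall below this point.

Using the inverse CDF (quantile function):
x = F⁻¹(0.82) = 123.3142

Verification: P(X ≤ 123.3142) = 0.82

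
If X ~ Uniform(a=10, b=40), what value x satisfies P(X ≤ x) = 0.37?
21.1000

We have X ~ Uniform(a=10, b=40).

We want to find x such that P(X ≤ x) = 0.37.

This is the 37th percentile, which means 37% of values fall below this point.

Using the inverse CDF (quantile function):
x = F⁻¹(0.37) = 21.1000

Verification: P(X ≤ 21.1000) = 0.37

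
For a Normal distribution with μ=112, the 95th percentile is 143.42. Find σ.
σ = 19.1020

For X ~ Normal(μ, σ), the p-th percentile satisfies x = μ + z_p × σ,
where z_p = Φ⁻¹(p) is the standard normal quantile.

Step 1: z_{0.95} = Φ⁻¹(0.95) = 1.6449

Step 2: Solve for σ:
143.42 = 112 + 1.6449 × σ
σ = (143.42 - 112) / 1.6449
σ = 31.42 / 1.6449
σ = 19.1020

Verification: μ + z × σ = 112 + 1.6449 × 19.1020 = 143.42 ✓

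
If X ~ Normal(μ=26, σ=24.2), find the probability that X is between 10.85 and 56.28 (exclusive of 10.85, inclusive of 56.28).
0.628930

We have X ~ Normal(μ=26, σ=24.2).

To find P(10.85 < X ≤ 56.28), we use:
P(10.85 < X ≤ 56.28) = P(X ≤ 56.28) - P(X ≤ 10.85)
                 = F(56.28) - F(10.85)
                 = 0.894576 - 0.265647
                 = 0.628930

So there's approximately a 62.9% chance that X falls in this range.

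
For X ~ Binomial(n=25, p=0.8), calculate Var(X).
4.0000

We have X ~ Binomial(n=25, p=0.8).

For a Binomial distribution with n=25, p=0.8:
Var(X) = 4.0000

The variance measures the spread of the distribution around the mean.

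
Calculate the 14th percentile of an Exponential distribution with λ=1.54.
0.0979

We have X ~ Exponential(λ=1.54).

We want to find x such that P(X ≤ x) = 0.14.

This is the 14th percentile, which means 14% of values fall below this point.

Using the inverse CDF (quantile function):
x = F⁻¹(0.14) = 0.0979

Verification: P(X ≤ 0.0979) = 0.14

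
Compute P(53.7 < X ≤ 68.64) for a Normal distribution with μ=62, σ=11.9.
0.468821

We have X ~ Normal(μ=62, σ=11.9).

To find P(53.7 < X ≤ 68.64), we use:
P(53.7 < X ≤ 68.64) = P(X ≤ 68.64) - P(X ≤ 53.7)
                 = F(68.64) - F(53.7)
                 = 0.711572 - 0.242752
                 = 0.468821

So there's approximately a 46.9% chance that X falls in this range.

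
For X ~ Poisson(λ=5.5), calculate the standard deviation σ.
2.3452

We have X ~ Poisson(λ=5.5).

For a Poisson distribution with λ=5.5:
σ = √Var(X) = 2.3452

The standard deviation is the square root of the variance.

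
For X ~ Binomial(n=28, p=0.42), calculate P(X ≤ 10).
0.318025

We have X ~ Binomial(n=28, p=0.42).

The CDF gives us P(X ≤ k).

Using the CDF:
P(X ≤ 10) = 0.318025

This means there's approximately a 31.8% chance that X is at most 10.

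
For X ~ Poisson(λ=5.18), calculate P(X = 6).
0.151008

We have X ~ Poisson(λ=5.18).

For a Poisson distribution, the PMF gives us the probability of each outcome.

Using the PMF formula:
P(X = 6) = 0.151008

Rounded to 4 decimal places: 0.1510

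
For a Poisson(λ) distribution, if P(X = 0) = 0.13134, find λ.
λ = 2.0300

For a Poisson(λ) distribution, the PMF at 0 is:
P(X = 0) = λ^0 e^(-λ) / 0! = e^(-λ)

Given P(X = 0) = 0.13134:
e^(-λ) = 0.13134
-λ = ln(0.13134)
λ = -ln(0.13134) = 2.0300

Verification: e^(-2.0300) = 0.13134 ✓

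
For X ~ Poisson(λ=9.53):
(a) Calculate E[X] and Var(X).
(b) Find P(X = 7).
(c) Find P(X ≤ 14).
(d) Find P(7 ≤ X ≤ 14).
(a) E[X] = 9.5300, Var(X) = 9.5300
(b) P(X = 7) = 0.102895
(c) P(X ≤ 14) = 0.938743
(d) P(7 ≤ X ≤ 14) = 0.776074

We have X ~ Poisson(λ=9.53).

(a) Moments:
E[X] = 9.5300
Var(X) = 9.5300
σ = √Var(X) = 3.0871

(b) Point probability using PMF:
P(X = 7) = 0.102895

(c) Cumulative probability using CDF:
P(X ≤ 14) = F(14) = 0.938743

(d) Range probability:
P(7 ≤ X ≤ 14) = P(X ≤ 14) - P(X ≤ 6)
                   = F(14) - F(6)
                   = 0.938743 - 0.162669
                   = 0.776074

This means approximately 77.6% of outcomes fall in the interval [7, 14].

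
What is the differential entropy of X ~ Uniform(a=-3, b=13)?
2.7726 nats

We have X ~ Uniform(a=-3, b=13).

The differential entropy measures the uncertainty or information content of the distribution.

For a Uniform distribution with a=-3, b=13:
h(X) = 2.7726 nats

(In bits, this would be 4.0000 bits.)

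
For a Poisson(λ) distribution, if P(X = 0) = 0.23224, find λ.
λ = 1.4600

For a Poisson(λ) distribution, the PMF at 0 is:
P(X = 0) = λ^0 e^(-λ) / 0! = e^(-λ)

Given P(X = 0) = 0.23224:
e^(-λ) = 0.23224
-λ = ln(0.23224)
λ = -ln(0.23224) = 1.4600

Verification: e^(-1.4600) = 0.23224 ✓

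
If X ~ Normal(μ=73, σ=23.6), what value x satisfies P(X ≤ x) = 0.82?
94.6026

We have X ~ Normal(μ=73, σ=23.6).

We want to find x such that P(X ≤ x) = 0.82.

This is the 82nd percentile, which means 82% of values fall below this point.

Using the inverse CDF (quantile function):
x = F⁻¹(0.82) = 94.6026

Verification: P(X ≤ 94.6026) = 0.82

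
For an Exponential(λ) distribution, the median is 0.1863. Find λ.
λ = 3.7206

For X ~ Exponential(λ), the CDF is F(x) = 1 - e^(-λx).
The median m satisfies F(m) = 0.5:
1 - e^(-λm) = 0.5
e^(-λm) = 0.5
λm = ln(2)
m = ln(2) / λ

Given m = 0.1863:
λ = ln(2) / 0.1863 = 0.693147 / 0.1863 = 3.7206

Verification: ln(2) / 3.7206 = 0.1863 ✓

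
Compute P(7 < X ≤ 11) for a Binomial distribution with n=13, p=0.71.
0.780997

We have X ~ Binomial(n=13, p=0.71).

To find P(7 < X ≤ 11), we use:
P(7 < X ≤ 11) = P(X ≤ 11) - P(X ≤ 7)
                 = F(11) - F(7)
                 = 0.926485 - 0.145488
                 = 0.780997

So there's approximately a 78.1% chance that X falls in this range.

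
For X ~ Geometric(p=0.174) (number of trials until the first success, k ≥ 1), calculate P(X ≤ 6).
0.682400

We have X ~ Geometric(p=0.174) (number of trials until the first success, k ≥ 1).

The CDF gives us P(X ≤ k).

Using the CDF:
P(X ≤ 6) = 0.682400

This means there's approximately a 68.2% chance that X is at most 6.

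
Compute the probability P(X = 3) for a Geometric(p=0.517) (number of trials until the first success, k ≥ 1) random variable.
0.120610

We have X ~ Geometric(p=0.517) (number of trials until the first success, k ≥ 1).

For a Geometric distribution, the PMF gives us the probability of each outcome.

Using the PMF formula:
P(X = 3) = 0.120610

Rounded to 4 decimal places: 0.1206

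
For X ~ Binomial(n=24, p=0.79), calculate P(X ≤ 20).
0.773381

We have X ~ Binomial(n=24, p=0.79).

The CDF gives us P(X ≤ k).

Using the CDF:
P(X ≤ 20) = 0.773381

This means there's approximately a 77.3% chance that X is at most 20.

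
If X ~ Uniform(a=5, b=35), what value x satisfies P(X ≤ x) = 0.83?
29.9000

We have X ~ Uniform(a=5, b=35).

We want to find x such that P(X ≤ x) = 0.83.

This is the 83rd percentile, which means 83% of values fall below this point.

Using the inverse CDF (quantile function):
x = F⁻¹(0.83) = 29.9000

Verification: P(X ≤ 29.9000) = 0.83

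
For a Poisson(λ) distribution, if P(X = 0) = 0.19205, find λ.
λ = 1.6500

For a Poisson(λ) distribution, the PMF at 0 is:
P(X = 0) = λ^0 e^(-λ) / 0! = e^(-λ)

Given P(X = 0) = 0.19205:
e^(-λ) = 0.19205
-λ = ln(0.19205)
λ = -ln(0.19205) = 1.6500

Verification: e^(-1.6500) = 0.19205 ✓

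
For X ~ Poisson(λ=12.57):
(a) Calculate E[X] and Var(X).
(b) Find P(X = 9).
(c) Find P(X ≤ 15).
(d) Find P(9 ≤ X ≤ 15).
(a) E[X] = 12.5700, Var(X) = 12.5700
(b) P(X = 9) = 0.075019
(c) P(X ≤ 15) = 0.800320
(d) P(9 ≤ X ≤ 15) = 0.679212

We have X ~ Poisson(λ=12.57).

(a) Moments:
E[X] = 12.5700
Var(X) = 12.5700
σ = √Var(X) = 3.5454

(b) Point probability using PMF:
P(X = 9) = 0.075019

(c) Cumulative probability using CDF:
P(X ≤ 15) = F(15) = 0.800320

(d) Range probability:
P(9 ≤ X ≤ 15) = P(X ≤ 15) - P(X ≤ 8)
                   = F(15) - F(8)
                   = 0.800320 - 0.121108
                   = 0.679212

This means approximately 67.9% of outcomes fall in the interval [9, 15].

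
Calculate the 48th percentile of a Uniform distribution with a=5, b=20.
12.2000

We have X ~ Uniform(a=5, b=20).

We want to find x such that P(X ≤ x) = 0.48.

This is the 48th percentile, which means 48% of values fall below this point.

Using the inverse CDF (quantile function):
x = F⁻¹(0.48) = 12.2000

Verification: P(X ≤ 12.2000) = 0.48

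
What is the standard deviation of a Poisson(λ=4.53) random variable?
2.1284

We have X ~ Poisson(λ=4.53).

For a Poisson distribution with λ=4.53:
σ = √Var(X) = 2.1284

The standard deviation is the square root of the variance.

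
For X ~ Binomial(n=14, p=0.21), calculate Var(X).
2.3226

We have X ~ Binomial(n=14, p=0.21).

For a Binomial distribution with n=14, p=0.21:
Var(X) = 2.3226

The variance measures the spread of the distribution around the mean.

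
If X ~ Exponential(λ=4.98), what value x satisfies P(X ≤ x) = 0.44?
0.1164

We have X ~ Exponential(λ=4.98).

We want to find x such that P(X ≤ x) = 0.44.

This is the 44th percentile, which means 44% of values fall below this point.

Using the inverse CDF (quantile function):
x = F⁻¹(0.44) = 0.1164

Verification: P(X ≤ 0.1164) = 0.44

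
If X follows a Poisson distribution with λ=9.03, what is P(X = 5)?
0.059921

We have X ~ Poisson(λ=9.03).

For a Poisson distribution, the PMF gives us the probability of each outcome.

Using the PMF formula:
P(X = 5) = 0.059921

Rounded to 4 decimal places: 0.0599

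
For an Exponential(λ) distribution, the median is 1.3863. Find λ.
λ = 0.5000

For X ~ Exponential(λ), the CDF is F(x) = 1 - e^(-λx).
The median m satisfies F(m) = 0.5:
1 - e^(-λm) = 0.5
e^(-λm) = 0.5
λm = ln(2)
m = ln(2) / λ

Given m = 1.3863:
λ = ln(2) / 1.3863 = 0.693147 / 1.3863 = 0.5000

Verification: ln(2) / 0.5000 = 1.3863 ✓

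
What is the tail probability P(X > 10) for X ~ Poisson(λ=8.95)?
0.288099

We have X ~ Poisson(λ=8.95).

P(X > 10) = 1 - P(X ≤ 10)
                = 1 - F(10)
                = 1 - 0.711901
                = 0.288099

So there's approximately a 28.8% chance that X exceeds 10.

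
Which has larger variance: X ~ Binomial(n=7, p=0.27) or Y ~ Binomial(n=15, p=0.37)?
Y has larger variance (3.4965 > 1.3797)

Compute the variance for each distribution:

X ~ Binomial(n=7, p=0.27):
Var(X) = 1.3797

Y ~ Binomial(n=15, p=0.37):
Var(Y) = 3.4965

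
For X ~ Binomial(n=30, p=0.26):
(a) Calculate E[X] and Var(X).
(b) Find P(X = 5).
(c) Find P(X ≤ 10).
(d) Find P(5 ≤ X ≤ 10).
(a) E[X] = 7.8000, Var(X) = 5.7720
(b) P(X = 5) = 0.091095
(c) P(X ≤ 10) = 0.868260
(d) P(5 ≤ X ≤ 10) = 0.789588

We have X ~ Binomial(n=30, p=0.26).

(a) Moments:
E[X] = 7.8000
Var(X) = 5.7720
σ = √Var(X) = 2.4025

(b) Point probability using PMF:
P(X = 5) = 0.091095

(c) Cumulative probability using CDF:
P(X ≤ 10) = F(10) = 0.868260

(d) Range probability:
P(5 ≤ X ≤ 10) = P(X ≤ 10) - P(X ≤ 4)
                   = F(10) - F(4)
                   = 0.868260 - 0.078672
                   = 0.789588

This means approximately 79.0% of outcomes fall in the interval [5, 10].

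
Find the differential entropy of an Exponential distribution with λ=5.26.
-0.6601 nats

We have X ~ Exponential(λ=5.26).

The differential entropy measures the uncertainty or information content of the distribution.

For an Exponential distribution with λ=5.26:
h(X) = -0.6601 nats

(In bits, this would be -0.9524 bits.)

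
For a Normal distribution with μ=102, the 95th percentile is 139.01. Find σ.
σ = 22.5005

For X ~ Normal(μ, σ), the p-th percentile satisfies x = μ + z_p × σ,
where z_p = Φ⁻¹(p) is the standard normal quantile.

Step 1: z_{0.95} = Φ⁻¹(0.95) = 1.6449

Step 2: Solve for σ:
139.01 = 102 + 1.6449 × σ
σ = (139.01 - 102) / 1.6449
σ = 37.01 / 1.6449
σ = 22.5005

Verification: μ + z × σ = 102 + 1.6449 × 22.5005 = 139.01 ✓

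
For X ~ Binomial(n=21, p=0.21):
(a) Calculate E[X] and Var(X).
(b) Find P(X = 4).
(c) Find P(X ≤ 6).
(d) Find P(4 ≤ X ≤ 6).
(a) E[X] = 4.4100, Var(X) = 3.4839
(b) P(X = 4) = 0.211642
(c) P(X ≤ 6) = 0.867154
(d) P(4 ≤ X ≤ 6) = 0.538515

We have X ~ Binomial(n=21, p=0.21).

(a) Moments:
E[X] = 4.4100
Var(X) = 3.4839
σ = √Var(X) = 1.8665

(b) Point probability using PMF:
P(X = 4) = 0.211642

(c) Cumulative probability using CDF:
P(X ≤ 6) = F(6) = 0.867154

(d) Range probability:
P(4 ≤ X ≤ 6) = P(X ≤ 6) - P(X ≤ 3)
                   = F(6) - F(3)
                   = 0.867154 - 0.328638
                   = 0.538515

This means approximately 53.9% of outcomes fall in the interval [4, 6].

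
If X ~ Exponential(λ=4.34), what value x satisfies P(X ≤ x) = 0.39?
0.1139

We have X ~ Exponential(λ=4.34).

We want to find x such that P(X ≤ x) = 0.39.

This is the 39th percentile, which means 39% of values fall below this point.

Using the inverse CDF (quantile function):
x = F⁻¹(0.39) = 0.1139

Verification: P(X ≤ 0.1139) = 0.39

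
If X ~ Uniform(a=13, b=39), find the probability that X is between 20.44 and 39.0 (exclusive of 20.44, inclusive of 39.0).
0.713846

We have X ~ Uniform(a=13, b=39).

To find P(20.44 < X ≤ 39.0), we use:
P(20.44 < X ≤ 39.0) = P(X ≤ 39.0) - P(X ≤ 20.44)
                 = F(39.0) - F(20.44)
                 = 1.000000 - 0.286154
                 = 0.713846

So there's approximately a 71.4% chance that X falls in this range.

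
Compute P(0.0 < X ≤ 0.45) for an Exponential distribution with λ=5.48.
0.915076

We have X ~ Exponential(λ=5.48).

To find P(0.0 < X ≤ 0.45), we use:
P(0.0 < X ≤ 0.45) = P(X ≤ 0.45) - P(X ≤ 0.0)
                 = F(0.45) - F(0.0)
                 = 0.915076 - 0.000000
                 = 0.915076

So there's approximately a 91.5% chance that X falls in this range.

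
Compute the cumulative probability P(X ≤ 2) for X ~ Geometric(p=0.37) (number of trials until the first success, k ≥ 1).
0.603100

We have X ~ Geometric(p=0.37) (number of trials until the first success, k ≥ 1).

The CDF gives us P(X ≤ k).

Using the CDF:
P(X ≤ 2) = 0.603100

This means there's approximately a 60.3% chance that X is at most 2.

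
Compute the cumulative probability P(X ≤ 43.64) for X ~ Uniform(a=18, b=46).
0.915714

We have X ~ Uniform(a=18, b=46).

The CDF gives us P(X ≤ k).

Using the CDF:
P(X ≤ 43.64) = 0.915714

This means there's approximately a 91.6% chance that X is at most 43.64.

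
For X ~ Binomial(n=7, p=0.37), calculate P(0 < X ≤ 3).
0.726529

We have X ~ Binomial(n=7, p=0.37).

To find P(0 < X ≤ 3), we use:
P(0 < X ≤ 3) = P(X ≤ 3) - P(X ≤ 0)
                 = F(3) - F(0)
                 = 0.765918 - 0.039390
                 = 0.726529

So there's approximately a 72.7% chance that X falls in this range.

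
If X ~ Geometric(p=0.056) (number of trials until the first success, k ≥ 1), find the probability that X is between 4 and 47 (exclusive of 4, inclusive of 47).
0.727491

We have X ~ Geometric(p=0.056) (number of trials until the first success, k ≥ 1).

To find P(4 < X ≤ 47), we use:
P(4 < X ≤ 47) = P(X ≤ 47) - P(X ≤ 4)
                 = F(47) - F(4)
                 = 0.933368 - 0.205877
                 = 0.727491

So there's approximately a 72.7% chance that X falls in this range.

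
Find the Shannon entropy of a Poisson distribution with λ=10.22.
2.5725 nats

We have X ~ Poisson(λ=10.22).

The Shannon entropy measures the uncertainty or information content of the distribution.

For a Poisson distribution with λ=10.22:
H(X) = 2.5725 nats

(In bits, this would be 3.7113 bits.)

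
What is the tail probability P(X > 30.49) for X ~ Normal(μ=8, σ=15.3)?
0.070790

We have X ~ Normal(μ=8, σ=15.3).

P(X > 30.49) = 1 - P(X ≤ 30.49)
                = 1 - F(30.49)
                = 1 - 0.929210
                = 0.070790

So there's approximately a 7.1% chance that X exceeds 30.49.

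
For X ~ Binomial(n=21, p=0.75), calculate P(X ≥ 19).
0.074523

We have X ~ Binomial(n=21, p=0.75).

For discrete distributions, P(X ≥ 19) = 1 - P(X ≤ 18).

P(X ≤ 18) = 0.925477
P(X ≥ 19) = 1 - 0.925477 = 0.074523

So there's approximately a 7.5% chance that X is at least 19.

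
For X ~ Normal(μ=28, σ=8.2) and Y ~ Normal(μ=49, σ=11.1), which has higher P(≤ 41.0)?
X has higher probability (P(X ≤ 41.0) = 0.9436 > P(Y ≤ 41.0) = 0.2355)

Compute P(≤ 41.0) for each distribution:

X ~ Normal(μ=28, σ=8.2):
P(X ≤ 41.0) = 0.9436

Y ~ Normal(μ=49, σ=11.1):
P(Y ≤ 41.0) = 0.2355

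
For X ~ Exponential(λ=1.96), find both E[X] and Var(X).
E[X] = 0.5102, Var(X) = 0.2603

We have X ~ Exponential(λ=1.96).

For an Exponential distribution with λ=1.96:

Expected value:
E[X] = 0.5102

Variance:
Var(X) = 0.2603

Standard deviation:
σ = √Var(X) = 0.5102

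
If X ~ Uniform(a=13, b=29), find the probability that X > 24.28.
0.295000

We have X ~ Uniform(a=13, b=29).

P(X > 24.28) = 1 - P(X ≤ 24.28)
                = 1 - F(24.28)
                = 1 - 0.705000
                = 0.295000

So there's approximately a 29.5% chance that X exceeds 24.28.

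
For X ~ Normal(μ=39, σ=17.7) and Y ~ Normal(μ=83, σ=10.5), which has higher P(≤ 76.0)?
X has higher probability (P(X ≤ 76.0) = 0.9817 > P(Y ≤ 76.0) = 0.2525)

Compute P(≤ 76.0) for each distribution:

X ~ Normal(μ=39, σ=17.7):
P(X ≤ 76.0) = 0.9817

Y ~ Normal(μ=83, σ=10.5):
P(Y ≤ 76.0) = 0.2525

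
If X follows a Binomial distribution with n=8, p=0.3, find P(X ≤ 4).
0.942032

We have X ~ Binomial(n=8, p=0.3).

The CDF gives us P(X ≤ k).

Using the CDF:
P(X ≤ 4) = 0.942032

This means there's approximately a 94.2% chance that X is at most 4.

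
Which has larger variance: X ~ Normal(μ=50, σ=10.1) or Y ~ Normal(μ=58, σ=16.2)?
Y has larger variance (262.4400 > 102.0100)

Compute the variance for each distribution:

X ~ Normal(μ=50, σ=10.1):
Var(X) = 102.0100

Y ~ Normal(μ=58, σ=16.2):
Var(Y) = 262.4400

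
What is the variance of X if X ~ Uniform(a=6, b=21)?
18.7500

We have X ~ Uniform(a=6, b=21).

For a Uniform distribution with a=6, b=21:
Var(X) = 18.7500

The variance measures the spread of the distribution around the mean.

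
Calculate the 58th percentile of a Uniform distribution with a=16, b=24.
20.6400

We have X ~ Uniform(a=16, b=24).

We want to find x such that P(X ≤ x) = 0.58.

This is the 58th percentile, which means 58% of values fall below this point.

Using the inverse CDF (quantile function):
x = F⁻¹(0.58) = 20.6400

Verification: P(X ≤ 20.6400) = 0.58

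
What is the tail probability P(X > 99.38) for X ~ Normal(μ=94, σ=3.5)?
0.062129

We have X ~ Normal(μ=94, σ=3.5).

P(X > 99.38) = 1 - P(X ≤ 99.38)
                = 1 - F(99.38)
                = 1 - 0.937871
                = 0.062129

So there's approximately a 6.2% chance that X exceeds 99.38.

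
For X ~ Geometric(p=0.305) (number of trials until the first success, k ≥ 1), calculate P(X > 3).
0.335702

We have X ~ Geometric(p=0.305) (number of trials until the first success, k ≥ 1).

P(X > 3) = 1 - P(X ≤ 3)
                = 1 - F(3)
                = 1 - 0.664298
                = 0.335702

So there's approximately a 33.6% chance that X exceeds 3.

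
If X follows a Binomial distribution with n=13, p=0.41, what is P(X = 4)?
0.175029

We have X ~ Binomial(n=13, p=0.41).

For a Binomial distribution, the PMF gives us the probability of each outcome.

Using the PMF formula:
P(X = 4) = 0.175029

Rounded to 4 decimal places: 0.1750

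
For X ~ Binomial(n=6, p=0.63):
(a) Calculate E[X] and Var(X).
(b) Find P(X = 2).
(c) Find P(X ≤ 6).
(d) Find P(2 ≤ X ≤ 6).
(a) E[X] = 3.7800, Var(X) = 1.3986
(b) P(X = 2) = 0.111578
(c) P(X ≤ 6) = 1.000000
(d) P(2 ≤ X ≤ 6) = 0.971222

We have X ~ Binomial(n=6, p=0.63).

(a) Moments:
E[X] = 3.7800
Var(X) = 1.3986
σ = √Var(X) = 1.1826

(b) Point probability using PMF:
P(X = 2) = 0.111578

(c) Cumulative probability using CDF:
P(X ≤ 6) = F(6) = 1.000000

(d) Range probability:
P(2 ≤ X ≤ 6) = P(X ≤ 6) - P(X ≤ 1)
                   = F(6) - F(1)
                   = 1.000000 - 0.028778
                   = 0.971222

This means approximately 97.1% of outcomes fall in the interval [2, 6].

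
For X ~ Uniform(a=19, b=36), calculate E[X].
27.5000

We have X ~ Uniform(a=19, b=36).

For a Uniform distribution with a=19, b=36:
E[X] = 27.5000

This is the expected (average) value of X.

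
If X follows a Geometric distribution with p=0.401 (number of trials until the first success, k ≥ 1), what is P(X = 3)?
0.143879

We have X ~ Geometric(p=0.401) (number of trials until the first success, k ≥ 1).

For a Geometric distribution, the PMF gives us the probability of each outcome.

Using the PMF formula:
P(X = 3) = 0.143879

Rounded to 4 decimal places: 0.1439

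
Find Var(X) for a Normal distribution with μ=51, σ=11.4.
129.9600

We have X ~ Normal(μ=51, σ=11.4).

For a Normal distribution with μ=51, σ=11.4:
Var(X) = 129.9600

The variance measures the spread of the distribution around the mean.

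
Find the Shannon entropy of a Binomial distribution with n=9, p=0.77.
1.6251 nats

We have X ~ Binomial(n=9, p=0.77).

The Shannon entropy measures the uncertainty or information content of the distribution.

For a Binomial distribution with n=9, p=0.77:
H(X) = 1.6251 nats

(In bits, this would be 2.3445 bits.)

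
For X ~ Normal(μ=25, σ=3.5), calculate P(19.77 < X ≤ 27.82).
0.722246

We have X ~ Normal(μ=25, σ=3.5).

To find P(19.77 < X ≤ 27.82), we use:
P(19.77 < X ≤ 27.82) = P(X ≤ 27.82) - P(X ≤ 19.77)
                 = F(27.82) - F(19.77)
                 = 0.789796 - 0.067550
                 = 0.722246

So there's approximately a 72.2% chance that X falls in this range.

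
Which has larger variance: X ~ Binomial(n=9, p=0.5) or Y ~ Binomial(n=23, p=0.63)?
Y has larger variance (5.3613 > 2.2500)

Compute the variance for each distribution:

X ~ Binomial(n=9, p=0.5):
Var(X) = 2.2500

Y ~ Binomial(n=23, p=0.63):
Var(Y) = 5.3613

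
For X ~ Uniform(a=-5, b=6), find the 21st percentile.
-2.6900

We have X ~ Uniform(a=-5, b=6).

We want to find x such that P(X ≤ x) = 0.21.

This is the 21st percentile, which means 21% of values fall below this point.

Using the inverse CDF (quantile function):
x = F⁻¹(0.21) = -2.6900

Verification: P(X ≤ -2.6900) = 0.21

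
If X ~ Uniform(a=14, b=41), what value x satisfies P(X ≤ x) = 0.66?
31.8200

We have X ~ Uniform(a=14, b=41).

We want to find x such that P(X ≤ x) = 0.66.

This is the 66th percentile, which means 66% of values fall below this point.

Using the inverse CDF (quantile function):
x = F⁻¹(0.66) = 31.8200

Verification: P(X ≤ 31.8200) = 0.66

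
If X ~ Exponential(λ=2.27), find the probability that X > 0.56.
0.280495

We have X ~ Exponential(λ=2.27).

P(X > 0.56) = 1 - P(X ≤ 0.56)
                = 1 - F(0.56)
                = 1 - 0.719505
                = 0.280495

So there's approximately a 28.0% chance that X exceeds 0.56.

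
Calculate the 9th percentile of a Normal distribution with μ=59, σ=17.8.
35.1346

We have X ~ Normal(μ=59, σ=17.8).

We want to find x such that P(X ≤ x) = 0.09.

This is the 9th percentile, which means 9% of values fall below this point.

Using the inverse CDF (quantile function):
x = F⁻¹(0.09) = 35.1346

Verification: P(X ≤ 35.1346) = 0.09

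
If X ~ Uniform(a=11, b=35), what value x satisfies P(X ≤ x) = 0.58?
24.9200

We have X ~ Uniform(a=11, b=35).

We want to find x such that P(X ≤ x) = 0.58.

This is the 58th percentile, which means 58% of values fall below this point.

Using the inverse CDF (quantile function):
x = F⁻¹(0.58) = 24.9200

Verification: P(X ≤ 24.9200) = 0.58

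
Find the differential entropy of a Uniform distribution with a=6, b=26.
2.9957 nats

We have X ~ Uniform(a=6, b=26).

The differential entropy measures the uncertainty or information content of the distribution.

For a Uniform distribution with a=6, b=26:
h(X) = 2.9957 nats

(In bits, this would be 4.3219 bits.)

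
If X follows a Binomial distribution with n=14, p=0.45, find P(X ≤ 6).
0.546121

We have X ~ Binomial(n=14, p=0.45).

The CDF gives us P(X ≤ k).

Using the CDF:
P(X ≤ 6) = 0.546121

This means there's approximately a 54.6% chance that X is at most 6.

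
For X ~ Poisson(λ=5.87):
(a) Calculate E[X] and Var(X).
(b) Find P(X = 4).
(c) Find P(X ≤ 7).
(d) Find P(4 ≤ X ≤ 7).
(a) E[X] = 5.8700, Var(X) = 5.8700
(b) P(X = 4) = 0.139647
(c) P(X ≤ 7) = 0.761676
(d) P(4 ≤ X ≤ 7) = 0.598489

We have X ~ Poisson(λ=5.87).

(a) Moments:
E[X] = 5.8700
Var(X) = 5.8700
σ = √Var(X) = 2.4228

(b) Point probability using PMF:
P(X = 4) = 0.139647

(c) Cumulative probability using CDF:
P(X ≤ 7) = F(7) = 0.761676

(d) Range probability:
P(4 ≤ X ≤ 7) = P(X ≤ 7) - P(X ≤ 3)
                   = F(7) - F(3)
                   = 0.761676 - 0.163187
                   = 0.598489

This means approximately 59.8% of outcomes fall in the interval [4, 7].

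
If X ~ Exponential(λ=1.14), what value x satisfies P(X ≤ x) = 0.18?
0.1741

We have X ~ Exponential(λ=1.14).

We want to find x such that P(X ≤ x) = 0.18.

This is the 18th percentile, which means 18% of values fall below this point.

Using the inverse CDF (quantile function):
x = F⁻¹(0.18) = 0.1741

Verification: P(X ≤ 0.1741) = 0.18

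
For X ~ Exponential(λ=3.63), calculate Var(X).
0.0759

We have X ~ Exponential(λ=3.63).

For an Exponential distribution with λ=3.63:
Var(X) = 0.0759

The variance measures the spread of the distribution around the mean.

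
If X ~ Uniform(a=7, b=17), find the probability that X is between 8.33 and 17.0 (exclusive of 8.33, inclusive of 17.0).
0.867000

We have X ~ Uniform(a=7, b=17).

To find P(8.33 < X ≤ 17.0), we use:
P(8.33 < X ≤ 17.0) = P(X ≤ 17.0) - P(X ≤ 8.33)
                 = F(17.0) - F(8.33)
                 = 1.000000 - 0.133000
                 = 0.867000

So there's approximately a 86.7% chance that X falls in this range.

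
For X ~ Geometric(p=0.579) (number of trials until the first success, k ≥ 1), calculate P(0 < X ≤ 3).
0.925382

We have X ~ Geometric(p=0.579) (number of trials until the first success, k ≥ 1).

To find P(0 < X ≤ 3), we use:
P(0 < X ≤ 3) = P(X ≤ 3) - P(X ≤ 0)
                 = F(3) - F(0)
                 = 0.925382 - 0.000000
                 = 0.925382

So there's approximately a 92.5% chance that X falls in this range.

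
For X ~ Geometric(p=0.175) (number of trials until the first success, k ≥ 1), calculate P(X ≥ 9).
0.214601

We have X ~ Geometric(p=0.175) (number of trials until the first success, k ≥ 1).

For discrete distributions, P(X ≥ 9) = 1 - P(X ≤ 8).

P(X ≤ 8) = 0.785399
P(X ≥ 9) = 1 - 0.785399 = 0.214601

So there's approximately a 21.5% chance that X is at least 9.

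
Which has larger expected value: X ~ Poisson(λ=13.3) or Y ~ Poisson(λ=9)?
X has larger mean (13.3000 > 9.0000)

Compute the expected value for each distribution:

X ~ Poisson(λ=13.3):
E[X] = 13.3000

Y ~ Poisson(λ=9):
E[Y] = 9.0000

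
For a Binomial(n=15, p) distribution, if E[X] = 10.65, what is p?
p = 0.71

For a Binomial(n, p) distribution:
E[X] = n × p

Given n = 15 and E[X] = 10.65:
10.65 = 15 × p
p = 10.65 / 15 = 0.71

Verification: Binomial(15, 0.71) has E[X] = 10.65 ✓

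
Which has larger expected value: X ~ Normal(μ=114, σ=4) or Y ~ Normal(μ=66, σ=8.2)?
X has larger mean (114.0000 > 66.0000)

Compute the expected value for each distribution:

X ~ Normal(μ=114, σ=4):
E[X] = 114.0000

Y ~ Normal(μ=66, σ=8.2):
E[Y] = 66.0000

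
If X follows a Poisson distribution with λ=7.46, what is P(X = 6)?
0.137805

We have X ~ Poisson(λ=7.46).

For a Poisson distribution, the PMF gives us the probability of each outcome.

Using the PMF formula:
P(X = 6) = 0.137805

Rounded to 4 decimal places: 0.1378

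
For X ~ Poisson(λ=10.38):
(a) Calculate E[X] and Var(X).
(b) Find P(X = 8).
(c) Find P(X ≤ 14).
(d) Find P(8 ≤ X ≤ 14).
(a) E[X] = 10.3800, Var(X) = 10.3800
(b) P(X = 8) = 0.103772
(c) P(X ≤ 14) = 0.895242
(d) P(8 ≤ X ≤ 14) = 0.707321

We have X ~ Poisson(λ=10.38).

(a) Moments:
E[X] = 10.3800
Var(X) = 10.3800
σ = √Var(X) = 3.2218

(b) Point probability using PMF:
P(X = 8) = 0.103772

(c) Cumulative probability using CDF:
P(X ≤ 14) = F(14) = 0.895242

(d) Range probability:
P(8 ≤ X ≤ 14) = P(X ≤ 14) - P(X ≤ 7)
                   = F(14) - F(7)
                   = 0.895242 - 0.187921
                   = 0.707321

This means approximately 70.7% of outcomes fall in the interval [8, 14].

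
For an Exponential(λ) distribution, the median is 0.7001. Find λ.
λ = 0.9901

For X ~ Exponential(λ), the CDF is F(x) = 1 - e^(-λx).
The median m satisfies F(m) = 0.5:
1 - e^(-λm) = 0.5
e^(-λm) = 0.5
λm = ln(2)
m = ln(2) / λ

Given m = 0.7001:
λ = ln(2) / 0.7001 = 0.693147 / 0.7001 = 0.9901

Verification: ln(2) / 0.9901 = 0.7001 ✓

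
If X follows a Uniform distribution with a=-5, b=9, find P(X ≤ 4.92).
0.708571

We have X ~ Uniform(a=-5, b=9).

The CDF gives us P(X ≤ k).

Using the CDF:
P(X ≤ 4.92) = 0.708571

This means there's approximately a 70.9% chance that X is at most 4.92.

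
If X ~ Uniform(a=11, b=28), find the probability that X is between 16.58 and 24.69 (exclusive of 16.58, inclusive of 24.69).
0.477059

We have X ~ Uniform(a=11, b=28).

To find P(16.58 < X ≤ 24.69), we use:
P(16.58 < X ≤ 24.69) = P(X ≤ 24.69) - P(X ≤ 16.58)
                 = F(24.69) - F(16.58)
                 = 0.805294 - 0.328235
                 = 0.477059

So there's approximately a 47.7% chance that X falls in this range.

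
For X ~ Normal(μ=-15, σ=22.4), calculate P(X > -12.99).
0.464250

We have X ~ Normal(μ=-15, σ=22.4).

P(X > -12.99) = 1 - P(X ≤ -12.99)
                = 1 - F(-12.99)
                = 1 - 0.535750
                = 0.464250

So there's approximately a 46.4% chance that X exceeds -12.99.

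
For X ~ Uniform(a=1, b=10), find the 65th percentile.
6.8500

We have X ~ Uniform(a=1, b=10).

We want to find x such that P(X ≤ x) = 0.65.

This is the 65th percentile, which means 65% of values fall below this point.

Using the inverse CDF (quantile function):
x = F⁻¹(0.65) = 6.8500

Verification: P(X ≤ 6.8500) = 0.65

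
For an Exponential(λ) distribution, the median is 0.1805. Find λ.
λ = 3.8402

For X ~ Exponential(λ), the CDF is F(x) = 1 - e^(-λx).
The median m satisfies F(m) = 0.5:
1 - e^(-λm) = 0.5
e^(-λm) = 0.5
λm = ln(2)
m = ln(2) / λ

Given m = 0.1805:
λ = ln(2) / 0.1805 = 0.693147 / 0.1805 = 3.8402

Verification: ln(2) / 3.8402 = 0.1805 ✓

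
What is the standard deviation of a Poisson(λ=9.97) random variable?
3.1575

We have X ~ Poisson(λ=9.97).

For a Poisson distribution with λ=9.97:
σ = √Var(X) = 3.1575

The standard deviation is the square root of the variance.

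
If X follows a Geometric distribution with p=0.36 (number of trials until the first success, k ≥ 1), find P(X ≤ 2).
0.590400

We have X ~ Geometric(p=0.36) (number of trials until the first success, k ≥ 1).

The CDF gives us P(X ≤ k).

Using the CDF:
P(X ≤ 2) = 0.590400

This means there's approximately a 59.0% chance that X is at most 2.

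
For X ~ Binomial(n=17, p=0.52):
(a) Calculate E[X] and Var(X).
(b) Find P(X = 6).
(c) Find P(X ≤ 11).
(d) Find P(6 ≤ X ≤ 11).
(a) E[X] = 8.8400, Var(X) = 4.2432
(b) P(X = 6) = 0.076252
(c) P(X ≤ 11) = 0.902771
(d) P(6 ≤ X ≤ 11) = 0.851105

We have X ~ Binomial(n=17, p=0.52).

(a) Moments:
E[X] = 8.8400
Var(X) = 4.2432
σ = √Var(X) = 2.0599

(b) Point probability using PMF:
P(X = 6) = 0.076252

(c) Cumulative probability using CDF:
P(X ≤ 11) = F(11) = 0.902771

(d) Range probability:
P(6 ≤ X ≤ 11) = P(X ≤ 11) - P(X ≤ 5)
                   = F(11) - F(5)
                   = 0.902771 - 0.051666
                   = 0.851105

This means approximately 85.1% of outcomes fall in the interval [6, 11].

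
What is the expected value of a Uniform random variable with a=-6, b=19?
6.5000

We have X ~ Uniform(a=-6, b=19).

For a Uniform distribution with a=-6, b=19:
E[X] = 6.5000

This is the expected (average) value of X.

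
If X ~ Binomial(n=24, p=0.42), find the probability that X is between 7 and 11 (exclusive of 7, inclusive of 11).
0.580968

We have X ~ Binomial(n=24, p=0.42).

To find P(7 < X ≤ 11), we use:
P(7 < X ≤ 11) = P(X ≤ 11) - P(X ≤ 7)
                 = F(11) - F(7)
                 = 0.723493 - 0.142526
                 = 0.580968

So there's approximately a 58.1% chance that X falls in this range.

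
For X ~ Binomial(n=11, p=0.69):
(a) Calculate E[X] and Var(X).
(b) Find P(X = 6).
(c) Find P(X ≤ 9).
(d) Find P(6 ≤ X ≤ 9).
(a) E[X] = 7.5900, Var(X) = 2.3529
(b) P(X = 6) = 0.142740
(c) P(X ≤ 9) = 0.899706
(d) P(6 ≤ X ≤ 9) = 0.809617

We have X ~ Binomial(n=11, p=0.69).

(a) Moments:
E[X] = 7.5900
Var(X) = 2.3529
σ = √Var(X) = 1.5339

(b) Point probability using PMF:
P(X = 6) = 0.142740

(c) Cumulative probability using CDF:
P(X ≤ 9) = F(9) = 0.899706

(d) Range probability:
P(6 ≤ X ≤ 9) = P(X ≤ 9) - P(X ≤ 5)
                   = F(9) - F(5)
                   = 0.899706 - 0.090089
                   = 0.809617

This means approximately 81.0% of outcomes fall in the interval [6, 9].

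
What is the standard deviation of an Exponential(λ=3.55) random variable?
0.2817

We have X ~ Exponential(λ=3.55).

For an Exponential distribution with λ=3.55:
σ = √Var(X) = 0.2817

The standard deviation is the square root of the variance.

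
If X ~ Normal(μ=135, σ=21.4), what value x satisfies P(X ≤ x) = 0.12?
109.8553

We have X ~ Normal(μ=135, σ=21.4).

We want to find x such that P(X ≤ x) = 0.12.

This is the 12th percentile, which means 12% of values fall below this point.

Using the inverse CDF (quantile function):
x = F⁻¹(0.12) = 109.8553

Verification: P(X ≤ 109.8553) = 0.12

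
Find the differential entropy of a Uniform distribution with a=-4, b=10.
2.6391 nats

We have X ~ Uniform(a=-4, b=10).

The differential entropy measures the uncertainty or information content of the distribution.

For a Uniform distribution with a=-4, b=10:
h(X) = 2.6391 nats

(In bits, this would be 3.8074 bits.)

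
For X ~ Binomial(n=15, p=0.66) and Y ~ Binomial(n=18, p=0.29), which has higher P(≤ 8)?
Y has higher probability (P(Y ≤ 8) = 0.9512 > P(X ≤ 8) = 0.2194)

Compute P(≤ 8) for each distribution:

X ~ Binomial(n=15, p=0.66):
P(X ≤ 8) = 0.2194

Y ~ Binomial(n=18, p=0.29):
P(Y ≤ 8) = 0.9512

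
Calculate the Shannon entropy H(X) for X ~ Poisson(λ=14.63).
2.7546 nats

We have X ~ Poisson(λ=14.63).

The Shannon entropy measures the uncertainty or information content of the distribution.

For a Poisson distribution with λ=14.63:
H(X) = 2.7546 nats

(In bits, this would be 3.9740 bits.)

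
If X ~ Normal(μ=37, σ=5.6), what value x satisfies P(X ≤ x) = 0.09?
29.4918

We have X ~ Normal(μ=37, σ=5.6).

We want to find x such that P(X ≤ x) = 0.09.

This is the 9th percentile, which means 9% of values fall below this point.

Using the inverse CDF (quantile function):
x = F⁻¹(0.09) = 29.4918

Verification: P(X ≤ 29.4918) = 0.09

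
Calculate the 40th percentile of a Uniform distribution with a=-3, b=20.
6.2000

We have X ~ Uniform(a=-3, b=20).

We want to find x such that P(X ≤ x) = 0.4.

This is the 40th percentile, which means 40% of values fall below this point.

Using the inverse CDF (quantile function):
x = F⁻¹(0.4) = 6.2000

Verification: P(X ≤ 6.2000) = 0.4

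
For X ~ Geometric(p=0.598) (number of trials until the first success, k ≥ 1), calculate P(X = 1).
0.598000

We have X ~ Geometric(p=0.598) (number of trials until the first success, k ≥ 1).

For a Geometric distribution, the PMF gives us the probability of each outcome.

Using the PMF formula:
P(X = 1) = 0.598000

Rounded to 4 decimal places: 0.5980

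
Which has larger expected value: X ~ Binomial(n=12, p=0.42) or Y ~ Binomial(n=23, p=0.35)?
Y has larger mean (8.0500 > 5.0400)

Compute the expected value for each distribution:

X ~ Binomial(n=12, p=0.42):
E[X] = 5.0400

Y ~ Binomial(n=23, p=0.35):
E[Y] = 8.0500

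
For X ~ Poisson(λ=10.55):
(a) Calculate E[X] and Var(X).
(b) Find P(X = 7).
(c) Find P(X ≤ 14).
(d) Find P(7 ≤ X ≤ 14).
(a) E[X] = 10.5500, Var(X) = 10.5500
(b) P(X = 7) = 0.075601
(c) P(X ≤ 14) = 0.884735
(d) P(7 ≤ X ≤ 14) = 0.785638

We have X ~ Poisson(λ=10.55).

(a) Moments:
E[X] = 10.5500
Var(X) = 10.5500
σ = √Var(X) = 3.2481

(b) Point probability using PMF:
P(X = 7) = 0.075601

(c) Cumulative probability using CDF:
P(X ≤ 14) = F(14) = 0.884735

(d) Range probability:
P(7 ≤ X ≤ 14) = P(X ≤ 14) - P(X ≤ 6)
                   = F(14) - F(6)
                   = 0.884735 - 0.099097
                   = 0.785638

This means approximately 78.6% of outcomes fall in the interval [7, 14].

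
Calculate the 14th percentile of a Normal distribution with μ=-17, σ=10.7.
-28.5594

We have X ~ Normal(μ=-17, σ=10.7).

We want to find x such that P(X ≤ x) = 0.14.

This is the 14th percentile, which means 14% of values fall below this point.

Using the inverse CDF (quantile function):
x = F⁻¹(0.14) = -28.5594

Verification: P(X ≤ -28.5594) = 0.14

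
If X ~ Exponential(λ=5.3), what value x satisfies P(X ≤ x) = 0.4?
0.0964

We have X ~ Exponential(λ=5.3).

We want to find x such that P(X ≤ x) = 0.4.

This is the 40th percentile, which means 40% of values fall below this point.

Using the inverse CDF (quantile function):
x = F⁻¹(0.4) = 0.0964

Verification: P(X ≤ 0.0964) = 0.4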